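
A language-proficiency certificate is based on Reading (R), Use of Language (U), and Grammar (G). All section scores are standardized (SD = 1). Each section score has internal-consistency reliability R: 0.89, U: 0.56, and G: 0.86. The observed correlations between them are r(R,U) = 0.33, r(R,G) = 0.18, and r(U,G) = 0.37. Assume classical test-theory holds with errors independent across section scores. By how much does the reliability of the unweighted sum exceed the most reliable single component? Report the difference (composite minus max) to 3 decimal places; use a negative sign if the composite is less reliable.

Var(sum) = 3 + 1.76 = 4.76; true-score variance = 2.31 + 1.76 = 4.07; composite reliability = 0.8550.
Max component reliability = 0.8900.
Difference = 0.8550 − 0.8900 = -0.035.

-0.035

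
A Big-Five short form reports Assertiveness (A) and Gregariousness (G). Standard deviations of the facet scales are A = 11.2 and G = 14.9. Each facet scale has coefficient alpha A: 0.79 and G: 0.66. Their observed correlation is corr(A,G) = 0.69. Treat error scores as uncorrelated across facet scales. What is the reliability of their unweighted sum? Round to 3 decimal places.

0.824

Var(A+G) = 11.2² + 14.9² + 2·[11.2·14.9·0.69] = 347.45 + 230.294 = 577.744.
With uncorrelated errors the cross-covariances are all true-score covariance, so they carry over unchanged; only the diagonal terms shrink to ρᵢσᵢ².
True-score variance = [11.2²·0.79 + 14.9²·0.66] + 230.294 = 245.624 + 230.294 = 475.919.
Reliability = 475.919 / 577.744 = 0.824.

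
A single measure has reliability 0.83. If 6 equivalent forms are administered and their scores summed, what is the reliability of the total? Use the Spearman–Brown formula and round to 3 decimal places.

ρ_k = kρ / (1 + (k−1)ρ) = 6·0.83 / (1 + 5·0.83) = 4.980 / 5.150 = 0.967.

0.967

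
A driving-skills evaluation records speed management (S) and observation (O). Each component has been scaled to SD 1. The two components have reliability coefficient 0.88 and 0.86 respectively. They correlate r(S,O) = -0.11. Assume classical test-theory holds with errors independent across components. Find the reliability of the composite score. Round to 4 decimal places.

0.8539

Var(S+O) = 2 + 2·[(-0.11)] = 2 − 0.22 = 1.78.
Because errors are independent across components, Cov(Tᵢ,Tⱼ) = Cov(Xᵢ,Xⱼ); the off-diagonal part of the true-score variance is the same as above.
True-score variance = [0.88 + 0.86] − 0.22 = 1.74 − 0.22 = 1.52.
Reliability = 1.52 / 1.78 = 0.8539.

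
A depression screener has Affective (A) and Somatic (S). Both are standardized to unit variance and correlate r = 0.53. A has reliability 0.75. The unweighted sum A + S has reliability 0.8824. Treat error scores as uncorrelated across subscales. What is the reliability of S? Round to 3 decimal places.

0.890

Var(A+S) = 2 + 2·0.53 = 3.060.
True-score variance = ρ_A + ρ_S + 2·0.53, so 0.8824 = (0.75 + ρ_S + 1.06) / 3.060.
ρ_S = 0.8824·3.060 − 0.75 − 1.06 = 0.890.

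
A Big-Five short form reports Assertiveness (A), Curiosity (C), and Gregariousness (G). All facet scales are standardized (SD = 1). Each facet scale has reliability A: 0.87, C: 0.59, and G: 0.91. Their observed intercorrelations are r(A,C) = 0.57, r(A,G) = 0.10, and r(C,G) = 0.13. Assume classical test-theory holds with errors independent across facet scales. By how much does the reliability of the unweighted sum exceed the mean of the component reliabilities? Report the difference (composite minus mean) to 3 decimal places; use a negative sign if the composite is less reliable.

0.073

Var(sum) = 3 + 1.6 = 4.6; true-score variance = 2.37 + 1.6 = 3.97; composite reliability = 0.8630.
Mean component reliability = 0.7900.
Difference = 0.8630 − 0.7900 = 0.073.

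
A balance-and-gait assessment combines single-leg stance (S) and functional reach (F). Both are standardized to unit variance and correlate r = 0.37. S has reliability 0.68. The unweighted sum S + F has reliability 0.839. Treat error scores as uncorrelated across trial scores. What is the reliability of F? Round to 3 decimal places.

0.879

Var(S+F) = 2 + 2·0.37 = 2.740.
True-score variance = ρ_S + ρ_F + 2·0.37, so 0.839 = (0.68 + ρ_F + 0.74) / 2.740.
ρ_F = 0.839·2.740 − 0.68 − 0.74 = 0.879.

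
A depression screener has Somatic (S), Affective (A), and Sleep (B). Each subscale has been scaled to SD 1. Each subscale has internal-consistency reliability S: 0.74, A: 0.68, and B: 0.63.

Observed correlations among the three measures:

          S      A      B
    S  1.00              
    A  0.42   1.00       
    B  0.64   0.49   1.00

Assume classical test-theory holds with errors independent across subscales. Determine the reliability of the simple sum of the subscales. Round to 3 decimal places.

0.844

Var(S+A+B) = 3 + 2·[0.42 + 0.64 + 0.49] = 3 + 3.1 = 6.1.
Because errors are independent across components, Cov(Tᵢ,Tⱼ) = Cov(Xᵢ,Xⱼ); the off-diagonal part of the true-score variance is the same as above.
True-score variance = [0.74 + 0.68 + 0.63] + 3.1 = 2.05 + 3.1 = 5.15.
Reliability = 5.15 / 6.1 = 0.844.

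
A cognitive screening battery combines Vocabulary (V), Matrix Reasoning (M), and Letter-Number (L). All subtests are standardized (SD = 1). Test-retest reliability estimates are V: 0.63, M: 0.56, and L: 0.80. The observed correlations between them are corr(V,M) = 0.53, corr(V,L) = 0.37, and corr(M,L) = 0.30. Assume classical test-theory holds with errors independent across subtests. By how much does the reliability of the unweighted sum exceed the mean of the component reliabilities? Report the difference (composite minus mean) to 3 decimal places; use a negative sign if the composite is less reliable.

Var(sum) = 3 + 2.4 = 5.4; true-score variance = 1.99 + 2.4 = 4.39; composite reliability = 0.8130.
Mean component reliability = 0.6633.
Difference = 0.8130 − 0.6633 = 0.150.

0.150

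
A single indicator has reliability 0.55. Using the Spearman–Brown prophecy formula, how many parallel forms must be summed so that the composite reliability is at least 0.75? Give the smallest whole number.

3

k ≥ ρ*(1−ρ₁)/(ρ₁(1−ρ*)) = 0.75·0.45 / (0.55·0.25) = 2.455.
Smallest integer k = 3.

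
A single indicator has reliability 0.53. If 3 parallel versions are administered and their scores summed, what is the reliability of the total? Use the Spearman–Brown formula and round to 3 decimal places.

ρ_k = kρ / (1 + (k−1)ρ) = 3·0.53 / (1 + 2·0.53) = 1.590 / 2.060 = 0.772.

0.772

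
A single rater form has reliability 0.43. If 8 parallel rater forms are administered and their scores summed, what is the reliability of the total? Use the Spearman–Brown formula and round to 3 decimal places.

ρ_k = kρ / (1 + (k−1)ρ) = 8·0.43 / (1 + 7·0.43) = 3.440 / 4.010 = 0.858.

0.858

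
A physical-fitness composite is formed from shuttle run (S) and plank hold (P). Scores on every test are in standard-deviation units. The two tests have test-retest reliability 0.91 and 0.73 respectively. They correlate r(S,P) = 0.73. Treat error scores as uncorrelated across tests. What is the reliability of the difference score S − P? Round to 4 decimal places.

Var(S−P) = 1 + 1 − 2·0.73 = 2 − 1.46 = 0.54.
Under uncorrelated errors the observed covariances equal the true-score covariances, so only the own-variance terms attenuate.
True-score variance = [0.91 + 0.73] − 1.46 = 1.64 − 1.46 = 0.18.
Reliability = 0.18 / 0.54 = 0.3333.

0.3333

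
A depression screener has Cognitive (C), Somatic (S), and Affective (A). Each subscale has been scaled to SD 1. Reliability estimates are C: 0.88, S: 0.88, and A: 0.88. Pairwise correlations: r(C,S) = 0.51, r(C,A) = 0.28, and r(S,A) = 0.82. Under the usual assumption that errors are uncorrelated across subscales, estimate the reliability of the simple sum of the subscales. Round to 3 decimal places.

Var(C+S+A) = 3 + 2·[0.51 + 0.28 + 0.82] = 3 + 3.22 = 6.22.
Under uncorrelated errors the observed covariances equal the true-score covariances, so only the own-variance terms attenuate.
True-score variance = [0.88 + 0.88 + 0.88] + 3.22 = 2.64 + 3.22 = 5.86.
Reliability = 5.86 / 6.22 = 0.942.

0.942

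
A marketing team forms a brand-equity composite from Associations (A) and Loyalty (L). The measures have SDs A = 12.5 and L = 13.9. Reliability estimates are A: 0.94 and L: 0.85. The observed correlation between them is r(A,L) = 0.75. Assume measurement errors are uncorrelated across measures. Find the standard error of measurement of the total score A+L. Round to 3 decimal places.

Var(total) = 349.46 + 260.625 = 610.085.
True-score variance = 311.103 + 260.625 = 571.728, so reliability = 0.9371.
Error variance = 610.085 − 571.728 = 38.3565; SEM = √38.3565 = 6.193.

6.193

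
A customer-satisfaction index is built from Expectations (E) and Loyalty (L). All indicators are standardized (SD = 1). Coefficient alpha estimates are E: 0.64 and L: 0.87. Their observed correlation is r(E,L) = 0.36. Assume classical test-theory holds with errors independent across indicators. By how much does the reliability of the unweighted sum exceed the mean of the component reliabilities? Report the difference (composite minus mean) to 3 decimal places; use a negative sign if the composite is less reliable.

Var(sum) = 2 + 0.72 = 2.72; true-score variance = 1.51 + 0.72 = 2.23; composite reliability = 0.8199.
Mean component reliability = 0.7550.
Difference = 0.8199 − 0.7550 = 0.065.

0.065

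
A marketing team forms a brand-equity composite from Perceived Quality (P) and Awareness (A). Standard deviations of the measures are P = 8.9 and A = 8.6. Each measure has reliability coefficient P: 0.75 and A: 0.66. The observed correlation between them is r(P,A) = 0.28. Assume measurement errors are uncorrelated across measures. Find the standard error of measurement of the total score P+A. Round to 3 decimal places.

6.704

Var(total) = 153.17 + 42.8624 = 196.032.
True-score variance = 108.221 + 42.8624 = 151.084, so reliability = 0.7707.
Error variance = 196.032 − 151.084 = 44.9489; SEM = √44.9489 = 6.704.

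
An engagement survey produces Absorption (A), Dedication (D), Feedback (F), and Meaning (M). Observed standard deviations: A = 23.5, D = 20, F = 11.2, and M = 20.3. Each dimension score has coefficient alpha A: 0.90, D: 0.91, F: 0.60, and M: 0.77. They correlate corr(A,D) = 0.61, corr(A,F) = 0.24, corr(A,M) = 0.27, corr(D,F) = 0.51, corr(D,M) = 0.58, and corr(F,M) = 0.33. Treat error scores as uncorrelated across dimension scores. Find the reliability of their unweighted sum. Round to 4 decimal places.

0.9284

Var(A+D+F+M) = 23.5² + 20² + 11.2² + 20.3² + 2·[23.5·20·0.61 + 23.5·11.2·0.24 + 23.5·20.3·0.27 + 20·11.2·0.51 + 20·20.3·0.58 + 11.2·20.3·0.33] = 1489.78 + 1806.84 = 3296.62.
Under uncorrelated errors the observed covariances equal the true-score covariances, so only the own-variance terms attenuate.
True-score variance = [23.5²·0.90 + 20²·0.91 + 11.2²·0.60 + 20.3²·0.77] + 1806.84 = 1253.6 + 1806.84 = 3060.44.
Reliability = 3060.44 / 3296.62 = 0.9284.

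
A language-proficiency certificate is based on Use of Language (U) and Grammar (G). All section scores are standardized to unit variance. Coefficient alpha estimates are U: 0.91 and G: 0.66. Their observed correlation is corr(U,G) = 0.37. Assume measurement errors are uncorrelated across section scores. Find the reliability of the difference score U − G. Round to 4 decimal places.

0.6587

Var(U−G) = 1 + 1 − 2·0.37 = 2 − 0.74 = 1.26.
Because errors are independent across components, Cov(Tᵢ,Tⱼ) = Cov(Xᵢ,Xⱼ); the off-diagonal part of the true-score variance is the same as above.
True-score variance = [0.91 + 0.66] − 0.74 = 1.57 − 0.74 = 0.83.
Reliability = 0.83 / 1.26 = 0.6587.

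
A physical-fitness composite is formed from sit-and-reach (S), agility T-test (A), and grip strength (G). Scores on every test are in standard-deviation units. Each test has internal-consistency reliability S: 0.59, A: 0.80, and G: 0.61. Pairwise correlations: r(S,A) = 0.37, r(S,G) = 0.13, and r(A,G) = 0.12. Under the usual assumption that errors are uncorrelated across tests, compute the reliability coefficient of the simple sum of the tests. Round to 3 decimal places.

0.764

Var(S+A+G) = 3 + 2·[0.37 + 0.13 + 0.12] = 3 + 1.24 = 4.24.
Because errors are independent across components, Cov(Tᵢ,Tⱼ) = Cov(Xᵢ,Xⱼ); the off-diagonal part of the true-score variance is the same as above.
True-score variance = [0.59 + 0.80 + 0.61] + 1.24 = 2 + 1.24 = 3.24.
Reliability = 3.24 / 4.24 = 0.764.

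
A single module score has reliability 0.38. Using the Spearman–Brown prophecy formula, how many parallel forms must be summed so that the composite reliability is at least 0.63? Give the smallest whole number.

3

k ≥ ρ*(1−ρ₁)/(ρ₁(1−ρ*)) = 0.63·0.62 / (0.38·0.37) = 2.778.
Smallest integer k = 3.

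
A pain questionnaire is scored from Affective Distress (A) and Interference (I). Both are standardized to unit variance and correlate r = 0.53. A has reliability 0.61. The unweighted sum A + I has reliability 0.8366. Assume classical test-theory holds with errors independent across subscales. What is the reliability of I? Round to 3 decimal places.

0.890

Var(A+I) = 2 + 2·0.53 = 3.060.
True-score variance = ρ_A + ρ_I + 2·0.53, so 0.8366 = (0.61 + ρ_I + 1.06) / 3.060.
ρ_I = 0.8366·3.060 − 0.61 − 1.06 = 0.890.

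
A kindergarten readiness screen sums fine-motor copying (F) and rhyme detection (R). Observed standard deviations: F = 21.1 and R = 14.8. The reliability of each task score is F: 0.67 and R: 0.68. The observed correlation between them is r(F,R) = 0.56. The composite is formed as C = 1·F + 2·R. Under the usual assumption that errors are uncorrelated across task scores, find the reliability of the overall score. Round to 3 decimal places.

0.789

Var(C) = 21.1² + 2²·14.8² + 2·[2·21.1·14.8·0.56] = 1321.37 + 699.507 = 2020.88.
With uncorrelated errors the cross-covariances are all true-score covariance, so they carry over unchanged; only the diagonal terms shrink to ρᵢσᵢ².
True-score variance = [21.1²·0.67 + 2²·14.8²·0.68] + 699.507 = 894.08 + 699.507 = 1593.59.
Reliability = 1593.59 / 2020.88 = 0.789.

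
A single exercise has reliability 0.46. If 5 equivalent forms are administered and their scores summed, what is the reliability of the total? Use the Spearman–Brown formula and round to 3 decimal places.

ρ_k = kρ / (1 + (k−1)ρ) = 5·0.46 / (1 + 4·0.46) = 2.300 / 2.840 = 0.810.

0.810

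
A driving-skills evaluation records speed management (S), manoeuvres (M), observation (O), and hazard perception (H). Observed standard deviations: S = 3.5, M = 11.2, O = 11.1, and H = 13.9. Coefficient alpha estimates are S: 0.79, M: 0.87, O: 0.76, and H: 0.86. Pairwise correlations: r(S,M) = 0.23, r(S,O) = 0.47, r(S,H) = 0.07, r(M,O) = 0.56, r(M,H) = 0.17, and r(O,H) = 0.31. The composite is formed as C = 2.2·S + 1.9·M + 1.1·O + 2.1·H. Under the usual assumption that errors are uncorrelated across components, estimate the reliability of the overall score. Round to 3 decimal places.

0.907

Var(C) = 2.2²·3.5² + 1.9²·11.2² + 1.1²·11.1² + 2.1²·13.9² + 2·[4.18·3.5·11.2·0.23 + 2.42·3.5·11.1·0.47 + 4.62·3.5·13.9·0.07 + 2.09·11.2·11.1·0.56 + 3.99·11.2·13.9·0.17 + 2.31·11.1·13.9·0.31] = 1513.27 + 918.394 = 2431.66.
Under uncorrelated errors the observed covariances equal the true-score covariances, so only the own-variance terms attenuate.
True-score variance = [2.2²·3.5²·0.79 + 1.9²·11.2²·0.87 + 1.1²·11.1²·0.76 + 2.1²·13.9²·0.86] + 918.394 = 1286.88 + 918.394 = 2205.28.
Reliability = 2205.28 / 2431.66 = 0.907.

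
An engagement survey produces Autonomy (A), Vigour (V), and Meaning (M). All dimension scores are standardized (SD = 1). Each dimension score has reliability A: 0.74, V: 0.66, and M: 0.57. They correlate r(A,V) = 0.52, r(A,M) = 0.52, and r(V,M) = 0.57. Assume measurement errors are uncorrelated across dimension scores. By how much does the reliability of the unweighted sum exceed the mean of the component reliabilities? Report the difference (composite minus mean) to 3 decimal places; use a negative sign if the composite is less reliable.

Var(sum) = 3 + 3.22 = 6.22; true-score variance = 1.97 + 3.22 = 5.19; composite reliability = 0.8344.
Mean component reliability = 0.6567.
Difference = 0.8344 − 0.6567 = 0.178.

0.178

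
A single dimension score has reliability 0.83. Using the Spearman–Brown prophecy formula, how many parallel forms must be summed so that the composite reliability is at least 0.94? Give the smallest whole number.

4

k ≥ ρ*(1−ρ₁)/(ρ₁(1−ρ*)) = 0.94·0.17 / (0.83·0.06) = 3.209.
Smallest integer k = 4.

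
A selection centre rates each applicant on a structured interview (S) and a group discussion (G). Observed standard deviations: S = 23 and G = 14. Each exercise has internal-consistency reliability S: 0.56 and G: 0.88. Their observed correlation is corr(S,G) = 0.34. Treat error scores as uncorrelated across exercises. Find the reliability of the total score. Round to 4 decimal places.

0.7285

Var(S+G) = 23² + 14² + 2·[23·14·0.34] = 725 + 218.96 = 943.96.
Because errors are independent across components, Cov(Tᵢ,Tⱼ) = Cov(Xᵢ,Xⱼ); the off-diagonal part of the true-score variance is the same as above.
True-score variance = [23²·0.56 + 14²·0.88] + 218.96 = 468.72 + 218.96 = 687.68.
Reliability = 687.68 / 943.96 = 0.7285.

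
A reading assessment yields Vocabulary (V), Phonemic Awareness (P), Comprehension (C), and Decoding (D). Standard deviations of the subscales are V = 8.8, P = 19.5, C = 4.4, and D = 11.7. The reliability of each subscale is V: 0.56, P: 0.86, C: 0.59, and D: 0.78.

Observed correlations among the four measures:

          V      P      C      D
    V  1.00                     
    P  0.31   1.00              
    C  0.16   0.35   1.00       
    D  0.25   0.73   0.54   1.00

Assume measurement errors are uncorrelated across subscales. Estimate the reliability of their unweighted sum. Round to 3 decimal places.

Var(V+P+C+D) = 8.8² + 19.5² + 4.4² + 11.7² + 2·[8.8·19.5·0.31 + 8.8·4.4·0.16 + 8.8·11.7·0.25 + 19.5·4.4·0.35 + 19.5·11.7·0.73 + 4.4·11.7·0.54] = 613.94 + 619.02 = 1232.96.
Because errors are independent across components, Cov(Tᵢ,Tⱼ) = Cov(Xᵢ,Xⱼ); the off-diagonal part of the true-score variance is the same as above.
True-score variance = [8.8²·0.56 + 19.5²·0.86 + 4.4²·0.59 + 11.7²·0.78] + 619.02 = 488.578 + 619.02 = 1107.6.
Reliability = 1107.6 / 1232.96 = 0.898.

0.898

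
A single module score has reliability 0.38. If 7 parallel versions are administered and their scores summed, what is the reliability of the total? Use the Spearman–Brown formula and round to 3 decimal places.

0.811

ρ_k = kρ / (1 + (k−1)ρ) = 7·0.38 / (1 + 6·0.38) = 2.660 / 3.280 = 0.811.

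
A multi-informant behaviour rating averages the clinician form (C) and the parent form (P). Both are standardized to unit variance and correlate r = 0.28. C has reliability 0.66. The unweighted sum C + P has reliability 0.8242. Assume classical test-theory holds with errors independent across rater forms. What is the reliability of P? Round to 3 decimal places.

Var(C+P) = 2 + 2·0.28 = 2.560.
True-score variance = ρ_C + ρ_P + 2·0.28, so 0.8242 = (0.66 + ρ_P + 0.56) / 2.560.
ρ_P = 0.8242·2.560 − 0.66 − 0.56 = 0.890.

0.890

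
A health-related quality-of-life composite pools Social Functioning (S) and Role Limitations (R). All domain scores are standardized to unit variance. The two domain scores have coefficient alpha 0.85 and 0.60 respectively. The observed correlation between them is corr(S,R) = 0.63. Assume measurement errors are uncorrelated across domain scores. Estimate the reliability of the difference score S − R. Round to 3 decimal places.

0.257

Var(S−R) = 1 + 1 − 2·0.63 = 2 − 1.26 = 0.74.
With uncorrelated errors the cross-covariances are all true-score covariance, so they carry over unchanged; only the diagonal terms shrink to ρᵢσᵢ².
True-score variance = [0.85 + 0.60] − 1.26 = 1.45 − 1.26 = 0.19.
Reliability = 0.19 / 0.74 = 0.257.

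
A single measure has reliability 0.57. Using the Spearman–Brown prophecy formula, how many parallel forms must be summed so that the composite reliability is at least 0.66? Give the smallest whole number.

2

k ≥ ρ*(1−ρ₁)/(ρ₁(1−ρ*)) = 0.66·0.43 / (0.57·0.34) = 1.464.
Smallest integer k = 2.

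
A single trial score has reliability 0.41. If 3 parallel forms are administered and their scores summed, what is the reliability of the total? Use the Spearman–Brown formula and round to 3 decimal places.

0.676

ρ_k = kρ / (1 + (k−1)ρ) = 3·0.41 / (1 + 2·0.41) = 1.230 / 1.820 = 0.676.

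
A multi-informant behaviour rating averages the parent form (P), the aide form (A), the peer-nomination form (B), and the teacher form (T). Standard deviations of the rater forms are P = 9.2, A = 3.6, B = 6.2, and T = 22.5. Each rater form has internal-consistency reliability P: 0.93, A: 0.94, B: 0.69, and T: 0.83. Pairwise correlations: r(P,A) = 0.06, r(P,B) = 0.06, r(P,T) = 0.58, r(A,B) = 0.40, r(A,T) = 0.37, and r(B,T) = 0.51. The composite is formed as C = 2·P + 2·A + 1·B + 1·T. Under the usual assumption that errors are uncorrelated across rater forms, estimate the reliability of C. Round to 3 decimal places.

0.928

Var(C) = 2²·9.2² + 2²·3.6² + 6.2² + 22.5² + 2·[4·9.2·3.6·0.06 + 2·9.2·6.2·0.06 + 2·9.2·22.5·0.58 + 2·3.6·6.2·0.40 + 2·3.6·22.5·0.37 + 6.2·22.5·0.51] = 935.09 + 807.709 = 1742.8.
Under uncorrelated errors the observed covariances equal the true-score covariances, so only the own-variance terms attenuate.
True-score variance = [2²·9.2²·0.93 + 2²·3.6²·0.94 + 6.2²·0.69 + 22.5²·0.83] + 807.709 = 810.302 + 807.709 = 1618.01.
Reliability = 1618.01 / 1742.8 = 0.928.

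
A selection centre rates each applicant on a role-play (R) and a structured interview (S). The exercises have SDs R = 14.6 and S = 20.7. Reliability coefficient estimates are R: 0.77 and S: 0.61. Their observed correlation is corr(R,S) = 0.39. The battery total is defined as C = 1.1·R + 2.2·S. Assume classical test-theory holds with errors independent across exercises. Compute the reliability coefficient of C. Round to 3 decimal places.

0.701

Var(C) = 1.1²·14.6² + 2.2²·20.7² + 2·[2.42·14.6·20.7·0.39] = 2331.82 + 570.47 = 2902.29.
Because errors are independent across components, Cov(Tᵢ,Tⱼ) = Cov(Xᵢ,Xⱼ); the off-diagonal part of the true-score variance is the same as above.
True-score variance = [1.1²·14.6²·0.77 + 2.2²·20.7²·0.61] + 570.47 = 1463.68 + 570.47 = 2034.15.
Reliability = 2034.15 / 2902.29 = 0.701.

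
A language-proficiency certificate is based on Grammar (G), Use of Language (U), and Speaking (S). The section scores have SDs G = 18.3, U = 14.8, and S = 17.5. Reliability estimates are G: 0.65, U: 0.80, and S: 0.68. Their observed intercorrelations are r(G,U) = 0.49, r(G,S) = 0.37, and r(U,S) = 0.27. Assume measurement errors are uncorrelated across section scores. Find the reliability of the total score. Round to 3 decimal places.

Var(G+U+S) = 18.3² + 14.8² + 17.5² + 2·[18.3·14.8·0.49 + 18.3·17.5·0.37 + 14.8·17.5·0.27] = 860.18 + 642.268 = 1502.45.
With uncorrelated errors the cross-covariances are all true-score covariance, so they carry over unchanged; only the diagonal terms shrink to ρᵢσᵢ².
True-score variance = [18.3²·0.65 + 14.8²·0.80 + 17.5²·0.68] + 642.268 = 601.161 + 642.268 = 1243.43.
Reliability = 1243.43 / 1502.45 = 0.828.

0.828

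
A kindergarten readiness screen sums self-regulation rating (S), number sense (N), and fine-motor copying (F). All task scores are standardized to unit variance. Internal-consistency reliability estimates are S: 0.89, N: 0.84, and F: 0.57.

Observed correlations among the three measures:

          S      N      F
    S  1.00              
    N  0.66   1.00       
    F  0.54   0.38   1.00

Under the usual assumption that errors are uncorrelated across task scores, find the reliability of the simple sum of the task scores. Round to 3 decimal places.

Var(S+N+F) = 3 + 2·[0.66 + 0.54 + 0.38] = 3 + 3.16 = 6.16.
Under uncorrelated errors the observed covariances equal the true-score covariances, so only the own-variance terms attenuate.
True-score variance = [0.89 + 0.84 + 0.57] + 3.16 = 2.3 + 3.16 = 5.46.
Reliability = 5.46 / 6.16 = 0.886.

0.886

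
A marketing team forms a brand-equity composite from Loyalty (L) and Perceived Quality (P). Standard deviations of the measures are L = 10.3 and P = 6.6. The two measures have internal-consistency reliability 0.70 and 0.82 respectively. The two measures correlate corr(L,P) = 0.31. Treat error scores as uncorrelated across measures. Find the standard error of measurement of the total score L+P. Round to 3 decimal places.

Var(total) = 149.65 + 42.1476 = 191.798.
True-score variance = 109.982 + 42.1476 = 152.13, so reliability = 0.7932.
Error variance = 191.798 − 152.13 = 39.6678; SEM = √39.6678 = 6.298.

6.298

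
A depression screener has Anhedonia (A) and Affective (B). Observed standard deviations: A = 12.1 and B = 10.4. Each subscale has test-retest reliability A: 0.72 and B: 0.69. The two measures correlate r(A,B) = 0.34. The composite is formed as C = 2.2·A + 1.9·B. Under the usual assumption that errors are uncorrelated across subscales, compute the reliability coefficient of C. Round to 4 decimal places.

Var(C) = 2.2²·12.1² + 1.9²·10.4² + 2·[4.18·12.1·10.4·0.34] = 1099.08 + 357.688 = 1456.77.
With uncorrelated errors the cross-covariances are all true-score covariance, so they carry over unchanged; only the diagonal terms shrink to ρᵢσᵢ².
True-score variance = [2.2²·12.1²·0.72 + 1.9²·10.4²·0.69] + 357.688 = 779.625 + 357.688 = 1137.31.
Reliability = 1137.31 / 1456.77 = 0.7807.

0.7807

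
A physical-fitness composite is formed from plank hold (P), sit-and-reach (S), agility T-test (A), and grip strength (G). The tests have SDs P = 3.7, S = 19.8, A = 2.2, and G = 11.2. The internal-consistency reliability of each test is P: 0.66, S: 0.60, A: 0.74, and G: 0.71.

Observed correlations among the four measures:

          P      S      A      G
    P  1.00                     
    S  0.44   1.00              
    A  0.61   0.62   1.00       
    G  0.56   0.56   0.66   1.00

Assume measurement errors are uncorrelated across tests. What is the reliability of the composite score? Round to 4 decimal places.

Var(P+S+A+G) = 3.7² + 19.8² + 2.2² + 11.2² + 2·[3.7·19.8·0.44 + 3.7·2.2·0.61 + 3.7·11.2·0.56 + 19.8·2.2·0.62 + 19.8·11.2·0.56 + 2.2·11.2·0.66] = 536.01 + 455.723 = 991.733.
With uncorrelated errors the cross-covariances are all true-score covariance, so they carry over unchanged; only the diagonal terms shrink to ρᵢσᵢ².
True-score variance = [3.7²·0.66 + 19.8²·0.60 + 2.2²·0.74 + 11.2²·0.71] + 455.723 = 336.903 + 455.723 = 792.626.
Reliability = 792.626 / 991.733 = 0.7992.

0.7992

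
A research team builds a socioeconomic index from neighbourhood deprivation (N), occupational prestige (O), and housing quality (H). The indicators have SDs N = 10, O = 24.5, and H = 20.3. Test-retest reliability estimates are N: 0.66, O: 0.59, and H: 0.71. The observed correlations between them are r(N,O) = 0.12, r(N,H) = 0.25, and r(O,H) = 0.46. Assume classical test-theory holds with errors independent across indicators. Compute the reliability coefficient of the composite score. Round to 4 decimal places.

0.7690

Var(N+O+H) = 10² + 24.5² + 20.3² + 2·[10·24.5·0.12 + 10·20.3·0.25 + 24.5·20.3·0.46] = 1112.34 + 617.862 = 1730.2.
Because errors are independent across components, Cov(Tᵢ,Tⱼ) = Cov(Xᵢ,Xⱼ); the off-diagonal part of the true-score variance is the same as above.
True-score variance = [10²·0.66 + 24.5²·0.59 + 20.3²·0.71] + 617.862 = 712.731 + 617.862 = 1330.59.
Reliability = 1330.59 / 1730.2 = 0.7690.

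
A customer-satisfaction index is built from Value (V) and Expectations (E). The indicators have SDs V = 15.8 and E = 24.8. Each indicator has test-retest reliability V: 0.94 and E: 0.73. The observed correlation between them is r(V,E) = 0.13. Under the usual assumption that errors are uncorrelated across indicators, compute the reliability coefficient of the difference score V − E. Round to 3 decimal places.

0.763

Var(V−E) = 15.8² + 24.8² − 2·15.8·24.8·0.13 = 864.68 − 101.878 = 762.802.
Under uncorrelated errors the observed covariances equal the true-score covariances, so only the own-variance terms attenuate.
True-score variance = [15.8²·0.94 + 24.8²·0.73] − 101.878 = 683.641 − 101.878 = 581.762.
Reliability = 581.762 / 762.802 = 0.763.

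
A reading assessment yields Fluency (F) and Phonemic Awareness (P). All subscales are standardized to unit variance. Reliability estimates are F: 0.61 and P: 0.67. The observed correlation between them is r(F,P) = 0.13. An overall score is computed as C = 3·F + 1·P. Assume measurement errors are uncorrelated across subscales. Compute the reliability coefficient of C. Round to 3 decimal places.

Var(C) = 3² + 1 + 2·[3·0.13] = 10 + 0.78 = 10.78.
With uncorrelated errors the cross-covariances are all true-score covariance, so they carry over unchanged; only the diagonal terms shrink to ρᵢσᵢ².
True-score variance = [3²·0.61 + 0.67] + 0.78 = 6.16 + 0.78 = 6.94.
Reliability = 6.94 / 10.78 = 0.644.

0.644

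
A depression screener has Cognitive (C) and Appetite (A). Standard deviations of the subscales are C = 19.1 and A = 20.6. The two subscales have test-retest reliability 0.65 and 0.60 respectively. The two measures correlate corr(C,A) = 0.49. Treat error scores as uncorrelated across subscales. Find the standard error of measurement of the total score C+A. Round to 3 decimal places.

Var(total) = 789.17 + 385.591 = 1174.76.
True-score variance = 491.743 + 385.591 = 877.333, so reliability = 0.7468.
Error variance = 1174.76 − 877.333 = 297.428; SEM = √297.428 = 17.246.

17.246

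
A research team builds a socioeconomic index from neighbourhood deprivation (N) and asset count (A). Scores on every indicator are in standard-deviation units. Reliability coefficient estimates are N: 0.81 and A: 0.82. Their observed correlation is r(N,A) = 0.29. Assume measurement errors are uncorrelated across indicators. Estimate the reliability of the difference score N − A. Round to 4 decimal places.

0.7394

Var(N−A) = 1 + 1 − 2·0.29 = 2 − 0.58 = 1.42.
Because errors are independent across components, Cov(Tᵢ,Tⱼ) = Cov(Xᵢ,Xⱼ); the off-diagonal part of the true-score variance is the same as above.
True-score variance = [0.81 + 0.82] − 0.58 = 1.63 − 0.58 = 1.05.
Reliability = 1.05 / 1.42 = 0.7394.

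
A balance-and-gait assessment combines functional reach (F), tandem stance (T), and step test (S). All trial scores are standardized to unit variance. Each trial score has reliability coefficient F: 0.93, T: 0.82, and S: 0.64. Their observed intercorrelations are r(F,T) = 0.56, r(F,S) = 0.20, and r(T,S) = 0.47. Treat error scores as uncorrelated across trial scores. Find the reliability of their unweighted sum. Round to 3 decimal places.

Var(F+T+S) = 3 + 2·[0.56 + 0.20 + 0.47] = 3 + 2.46 = 5.46.
Under uncorrelated errors the observed covariances equal the true-score covariances, so only the own-variance terms attenuate.
True-score variance = [0.93 + 0.82 + 0.64] + 2.46 = 2.39 + 2.46 = 4.85.
Reliability = 4.85 / 5.46 = 0.888.

0.888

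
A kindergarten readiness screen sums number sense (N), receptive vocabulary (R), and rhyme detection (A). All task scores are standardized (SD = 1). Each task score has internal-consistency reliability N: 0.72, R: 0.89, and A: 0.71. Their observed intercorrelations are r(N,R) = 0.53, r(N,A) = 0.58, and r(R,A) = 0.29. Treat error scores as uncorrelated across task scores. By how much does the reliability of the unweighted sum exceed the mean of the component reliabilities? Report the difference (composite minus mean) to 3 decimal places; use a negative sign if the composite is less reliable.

Var(sum) = 3 + 2.8 = 5.8; true-score variance = 2.32 + 2.8 = 5.12; composite reliability = 0.8828.
Mean component reliability = 0.7733.
Difference = 0.8828 − 0.7733 = 0.109.

0.109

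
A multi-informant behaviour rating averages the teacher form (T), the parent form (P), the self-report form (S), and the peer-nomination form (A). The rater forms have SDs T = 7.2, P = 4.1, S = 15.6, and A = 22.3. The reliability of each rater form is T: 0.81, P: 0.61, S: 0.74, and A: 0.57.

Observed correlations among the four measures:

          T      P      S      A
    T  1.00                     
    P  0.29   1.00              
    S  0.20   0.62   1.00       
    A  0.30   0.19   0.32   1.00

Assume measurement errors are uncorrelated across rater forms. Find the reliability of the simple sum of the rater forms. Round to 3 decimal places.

Var(T+P+S+A) = 7.2² + 4.1² + 15.6² + 22.3² + 2·[7.2·4.1·0.29 + 7.2·15.6·0.20 + 7.2·22.3·0.30 + 4.1·15.6·0.62 + 4.1·22.3·0.19 + 15.6·22.3·0.32] = 809.3 + 495.083 = 1304.38.
With uncorrelated errors the cross-covariances are all true-score covariance, so they carry over unchanged; only the diagonal terms shrink to ρᵢσᵢ².
True-score variance = [7.2²·0.81 + 4.1²·0.61 + 15.6²·0.74 + 22.3²·0.57] + 495.083 = 515.786 + 495.083 = 1010.87.
Reliability = 1010.87 / 1304.38 = 0.775.

0.775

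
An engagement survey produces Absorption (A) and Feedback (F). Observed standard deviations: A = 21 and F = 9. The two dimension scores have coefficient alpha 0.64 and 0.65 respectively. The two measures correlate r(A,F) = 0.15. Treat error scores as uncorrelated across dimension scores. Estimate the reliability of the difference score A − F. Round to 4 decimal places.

0.5979

Var(A−F) = 21² + 9² − 2·21·9·0.15 = 522 − 56.7 = 465.3.
Because errors are independent across components, Cov(Tᵢ,Tⱼ) = Cov(Xᵢ,Xⱼ); the off-diagonal part of the true-score variance is the same as above.
True-score variance = [21²·0.64 + 9²·0.65] − 56.7 = 334.89 − 56.7 = 278.19.
Reliability = 278.19 / 465.3 = 0.5979.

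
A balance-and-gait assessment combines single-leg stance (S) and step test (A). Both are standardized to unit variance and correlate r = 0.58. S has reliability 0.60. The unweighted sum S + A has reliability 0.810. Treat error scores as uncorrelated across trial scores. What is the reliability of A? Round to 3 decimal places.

0.800

Var(S+A) = 2 + 2·0.58 = 3.160.
True-score variance = ρ_S + ρ_A + 2·0.58, so 0.810 = (0.60 + ρ_A + 1.16) / 3.160.
ρ_A = 0.810·3.160 − 0.60 − 1.16 = 0.800.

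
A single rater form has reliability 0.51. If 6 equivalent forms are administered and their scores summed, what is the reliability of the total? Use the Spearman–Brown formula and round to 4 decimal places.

0.8620

ρ_k = kρ / (1 + (k−1)ρ) = 6·0.51 / (1 + 5·0.51) = 3.060 / 3.550 = 0.8620.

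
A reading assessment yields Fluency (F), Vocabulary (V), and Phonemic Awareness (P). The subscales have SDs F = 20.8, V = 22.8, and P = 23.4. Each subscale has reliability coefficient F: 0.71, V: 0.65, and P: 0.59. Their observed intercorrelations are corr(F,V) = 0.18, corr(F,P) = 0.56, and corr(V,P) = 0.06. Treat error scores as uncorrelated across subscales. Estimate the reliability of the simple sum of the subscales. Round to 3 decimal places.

Var(F+V+P) = 20.8² + 22.8² + 23.4² + 2·[20.8·22.8·0.18 + 20.8·23.4·0.56 + 22.8·23.4·0.06] = 1500.04 + 779.875 = 2279.92.
With uncorrelated errors the cross-covariances are all true-score covariance, so they carry over unchanged; only the diagonal terms shrink to ρᵢσᵢ².
True-score variance = [20.8²·0.71 + 22.8²·0.65 + 23.4²·0.59] + 779.875 = 968.131 + 779.875 = 1748.01.
Reliability = 1748.01 / 2279.92 = 0.767.

0.767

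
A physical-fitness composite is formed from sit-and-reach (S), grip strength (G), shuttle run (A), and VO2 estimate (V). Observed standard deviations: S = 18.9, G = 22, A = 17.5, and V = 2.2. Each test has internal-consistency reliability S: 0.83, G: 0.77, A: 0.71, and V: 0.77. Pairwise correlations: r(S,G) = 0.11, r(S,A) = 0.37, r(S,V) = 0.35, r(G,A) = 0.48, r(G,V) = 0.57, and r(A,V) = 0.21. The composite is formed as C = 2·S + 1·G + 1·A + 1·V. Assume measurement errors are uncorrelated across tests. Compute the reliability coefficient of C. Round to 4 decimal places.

Var(C) = 2²·18.9² + 22² + 17.5² + 2.2² + 2·[2·18.9·22·0.11 + 2·18.9·17.5·0.37 + 2·18.9·2.2·0.35 + 22·17.5·0.48 + 22·2.2·0.57 + 17.5·2.2·0.21] = 2223.93 + 1171.62 = 3395.55.
With uncorrelated errors the cross-covariances are all true-score covariance, so they carry over unchanged; only the diagonal terms shrink to ρᵢσᵢ².
True-score variance = [2²·18.9²·0.83 + 22²·0.77 + 17.5²·0.71 + 2.2²·0.77] + 1171.62 = 1779.78 + 1171.62 = 2951.4.
Reliability = 2951.4 / 3395.55 = 0.8692.

0.8692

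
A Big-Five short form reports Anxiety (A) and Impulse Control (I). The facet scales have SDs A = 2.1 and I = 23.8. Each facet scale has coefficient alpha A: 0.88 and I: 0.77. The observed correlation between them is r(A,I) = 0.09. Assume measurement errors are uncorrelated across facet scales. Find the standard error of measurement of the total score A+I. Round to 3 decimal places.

Var(total) = 570.85 + 8.9964 = 579.846.
True-score variance = 440.04 + 8.9964 = 449.036, so reliability = 0.7744.
Error variance = 579.846 − 449.036 = 130.81; SEM = √130.81 = 11.437.

11.437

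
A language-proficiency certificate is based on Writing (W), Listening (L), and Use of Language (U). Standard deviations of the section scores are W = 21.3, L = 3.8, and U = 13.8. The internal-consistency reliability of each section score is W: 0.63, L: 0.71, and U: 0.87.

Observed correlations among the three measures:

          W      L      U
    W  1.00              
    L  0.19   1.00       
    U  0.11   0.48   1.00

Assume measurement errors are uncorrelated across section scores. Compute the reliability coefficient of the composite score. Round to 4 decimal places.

Var(W+L+U) = 21.3² + 3.8² + 13.8² + 2·[21.3·3.8·0.19 + 21.3·13.8·0.11 + 3.8·13.8·0.48] = 658.57 + 145.766 = 804.336.
Because errors are independent across components, Cov(Tᵢ,Tⱼ) = Cov(Xᵢ,Xⱼ); the off-diagonal part of the true-score variance is the same as above.
True-score variance = [21.3²·0.63 + 3.8²·0.71 + 13.8²·0.87] + 145.766 = 461.76 + 145.766 = 607.526.
Reliability = 607.526 / 804.336 = 0.7553.

0.7553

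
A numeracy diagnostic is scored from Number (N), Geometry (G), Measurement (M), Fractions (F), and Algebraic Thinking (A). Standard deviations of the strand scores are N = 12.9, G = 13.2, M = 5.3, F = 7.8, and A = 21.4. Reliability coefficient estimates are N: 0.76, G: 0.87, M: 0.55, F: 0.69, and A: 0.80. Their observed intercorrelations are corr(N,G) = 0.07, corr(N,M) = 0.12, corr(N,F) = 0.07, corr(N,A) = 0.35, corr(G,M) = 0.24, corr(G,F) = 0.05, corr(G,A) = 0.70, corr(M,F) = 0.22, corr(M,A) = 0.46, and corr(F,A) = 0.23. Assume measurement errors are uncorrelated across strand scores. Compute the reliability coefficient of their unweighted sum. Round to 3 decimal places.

0.895

Var(N+G+M+F+A) = 12.9² + 13.2² + 5.3² + 7.8² + 21.4² + 2·[12.9·13.2·0.07 + 12.9·5.3·0.12 + 12.9·7.8·0.07 + 12.9·21.4·0.35 + 13.2·5.3·0.24 + 13.2·7.8·0.05 + 13.2·21.4·0.70 + 5.3·7.8·0.22 + 5.3·21.4·0.46 + 7.8·21.4·0.23] = 887.54 + 886.245 = 1773.78.
Because errors are independent across components, Cov(Tᵢ,Tⱼ) = Cov(Xᵢ,Xⱼ); the off-diagonal part of the true-score variance is the same as above.
True-score variance = [12.9²·0.76 + 13.2²·0.87 + 5.3²·0.55 + 7.8²·0.69 + 21.4²·0.80] + 886.245 = 701.857 + 886.245 = 1588.1.
Reliability = 1588.1 / 1773.78 = 0.895.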